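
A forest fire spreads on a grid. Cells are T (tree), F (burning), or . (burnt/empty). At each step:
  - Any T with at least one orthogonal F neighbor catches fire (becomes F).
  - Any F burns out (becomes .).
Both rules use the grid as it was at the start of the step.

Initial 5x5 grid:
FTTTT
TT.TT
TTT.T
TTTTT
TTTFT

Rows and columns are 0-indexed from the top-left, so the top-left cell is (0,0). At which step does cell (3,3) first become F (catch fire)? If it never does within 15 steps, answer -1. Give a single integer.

Step 1: cell (3,3)='F' (+5 fires, +2 burnt)
  -> target ignites at step 1
Step 2: cell (3,3)='.' (+6 fires, +5 burnt)
Step 3: cell (3,3)='.' (+7 fires, +6 burnt)
Step 4: cell (3,3)='.' (+3 fires, +7 burnt)
Step 5: cell (3,3)='.' (+0 fires, +3 burnt)
  fire out at step 5

1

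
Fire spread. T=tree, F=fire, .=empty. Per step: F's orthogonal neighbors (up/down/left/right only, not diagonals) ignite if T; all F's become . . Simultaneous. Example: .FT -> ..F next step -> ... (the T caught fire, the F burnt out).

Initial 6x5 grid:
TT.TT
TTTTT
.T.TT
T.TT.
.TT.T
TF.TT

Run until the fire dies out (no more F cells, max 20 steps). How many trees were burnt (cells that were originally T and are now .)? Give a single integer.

Answer: 17

Derivation:
Step 1: +2 fires, +1 burnt (F count now 2)
Step 2: +1 fires, +2 burnt (F count now 1)
Step 3: +1 fires, +1 burnt (F count now 1)
Step 4: +1 fires, +1 burnt (F count now 1)
Step 5: +1 fires, +1 burnt (F count now 1)
Step 6: +2 fires, +1 burnt (F count now 2)
Step 7: +3 fires, +2 burnt (F count now 3)
Step 8: +2 fires, +3 burnt (F count now 2)
Step 9: +3 fires, +2 burnt (F count now 3)
Step 10: +1 fires, +3 burnt (F count now 1)
Step 11: +0 fires, +1 burnt (F count now 0)
Fire out after step 11
Initially T: 21, now '.': 26
Total burnt (originally-T cells now '.'): 17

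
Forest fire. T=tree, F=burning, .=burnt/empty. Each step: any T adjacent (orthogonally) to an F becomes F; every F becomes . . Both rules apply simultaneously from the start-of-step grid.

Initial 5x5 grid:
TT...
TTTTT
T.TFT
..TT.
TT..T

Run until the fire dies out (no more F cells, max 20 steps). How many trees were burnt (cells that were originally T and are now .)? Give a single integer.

Step 1: +4 fires, +1 burnt (F count now 4)
Step 2: +3 fires, +4 burnt (F count now 3)
Step 3: +1 fires, +3 burnt (F count now 1)
Step 4: +2 fires, +1 burnt (F count now 2)
Step 5: +2 fires, +2 burnt (F count now 2)
Step 6: +0 fires, +2 burnt (F count now 0)
Fire out after step 6
Initially T: 15, now '.': 22
Total burnt (originally-T cells now '.'): 12

Answer: 12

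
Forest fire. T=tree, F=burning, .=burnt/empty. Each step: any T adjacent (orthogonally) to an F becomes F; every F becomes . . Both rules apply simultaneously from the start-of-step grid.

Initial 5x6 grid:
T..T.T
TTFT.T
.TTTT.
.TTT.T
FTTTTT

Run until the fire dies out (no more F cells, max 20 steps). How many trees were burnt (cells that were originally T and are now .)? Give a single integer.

Step 1: +4 fires, +2 burnt (F count now 4)
Step 2: +7 fires, +4 burnt (F count now 7)
Step 3: +4 fires, +7 burnt (F count now 4)
Step 4: +1 fires, +4 burnt (F count now 1)
Step 5: +1 fires, +1 burnt (F count now 1)
Step 6: +1 fires, +1 burnt (F count now 1)
Step 7: +0 fires, +1 burnt (F count now 0)
Fire out after step 7
Initially T: 20, now '.': 28
Total burnt (originally-T cells now '.'): 18

Answer: 18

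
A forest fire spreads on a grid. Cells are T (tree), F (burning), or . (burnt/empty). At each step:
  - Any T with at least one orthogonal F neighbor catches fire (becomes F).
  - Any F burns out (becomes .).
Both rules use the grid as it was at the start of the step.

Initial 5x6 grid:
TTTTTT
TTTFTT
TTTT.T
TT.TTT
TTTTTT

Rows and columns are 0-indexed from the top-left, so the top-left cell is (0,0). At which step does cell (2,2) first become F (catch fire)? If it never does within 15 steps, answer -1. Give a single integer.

Step 1: cell (2,2)='T' (+4 fires, +1 burnt)
Step 2: cell (2,2)='F' (+6 fires, +4 burnt)
  -> target ignites at step 2
Step 3: cell (2,2)='.' (+7 fires, +6 burnt)
Step 4: cell (2,2)='.' (+6 fires, +7 burnt)
Step 5: cell (2,2)='.' (+3 fires, +6 burnt)
Step 6: cell (2,2)='.' (+1 fires, +3 burnt)
Step 7: cell (2,2)='.' (+0 fires, +1 burnt)
  fire out at step 7

2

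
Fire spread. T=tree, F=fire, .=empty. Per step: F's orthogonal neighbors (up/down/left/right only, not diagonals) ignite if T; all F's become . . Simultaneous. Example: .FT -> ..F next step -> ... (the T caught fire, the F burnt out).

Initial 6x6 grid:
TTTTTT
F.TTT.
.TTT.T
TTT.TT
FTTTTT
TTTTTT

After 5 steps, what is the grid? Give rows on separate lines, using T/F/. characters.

Step 1: 4 trees catch fire, 2 burn out
  FTTTTT
  ..TTT.
  .TTT.T
  FTT.TT
  .FTTTT
  FTTTTT
Step 2: 4 trees catch fire, 4 burn out
  .FTTTT
  ..TTT.
  .TTT.T
  .FT.TT
  ..FTTT
  .FTTTT
Step 3: 5 trees catch fire, 4 burn out
  ..FTTT
  ..TTT.
  .FTT.T
  ..F.TT
  ...FTT
  ..FTTT
Step 4: 5 trees catch fire, 5 burn out
  ...FTT
  ..FTT.
  ..FT.T
  ....TT
  ....FT
  ...FTT
Step 5: 6 trees catch fire, 5 burn out
  ....FT
  ...FT.
  ...F.T
  ....FT
  .....F
  ....FT

....FT
...FT.
...F.T
....FT
.....F
....FT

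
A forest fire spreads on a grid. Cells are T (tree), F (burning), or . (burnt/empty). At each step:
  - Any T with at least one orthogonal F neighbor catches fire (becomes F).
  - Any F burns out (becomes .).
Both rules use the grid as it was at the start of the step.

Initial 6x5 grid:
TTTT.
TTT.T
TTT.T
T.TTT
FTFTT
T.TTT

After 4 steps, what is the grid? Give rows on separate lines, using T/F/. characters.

Step 1: 6 trees catch fire, 2 burn out
  TTTT.
  TTT.T
  TTT.T
  F.FTT
  .F.FT
  F.FTT
Step 2: 5 trees catch fire, 6 burn out
  TTTT.
  TTT.T
  FTF.T
  ...FT
  ....F
  ...FT
Step 3: 5 trees catch fire, 5 burn out
  TTTT.
  FTF.T
  .F..T
  ....F
  .....
  ....F
Step 4: 4 trees catch fire, 5 burn out
  FTFT.
  .F..T
  ....F
  .....
  .....
  .....

FTFT.
.F..T
....F
.....
.....
.....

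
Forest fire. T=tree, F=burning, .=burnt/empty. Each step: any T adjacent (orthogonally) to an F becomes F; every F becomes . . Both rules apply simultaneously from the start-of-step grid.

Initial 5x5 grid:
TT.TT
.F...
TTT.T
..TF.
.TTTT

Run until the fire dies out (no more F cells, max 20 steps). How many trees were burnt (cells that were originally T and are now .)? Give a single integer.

Step 1: +4 fires, +2 burnt (F count now 4)
Step 2: +5 fires, +4 burnt (F count now 5)
Step 3: +1 fires, +5 burnt (F count now 1)
Step 4: +0 fires, +1 burnt (F count now 0)
Fire out after step 4
Initially T: 13, now '.': 22
Total burnt (originally-T cells now '.'): 10

Answer: 10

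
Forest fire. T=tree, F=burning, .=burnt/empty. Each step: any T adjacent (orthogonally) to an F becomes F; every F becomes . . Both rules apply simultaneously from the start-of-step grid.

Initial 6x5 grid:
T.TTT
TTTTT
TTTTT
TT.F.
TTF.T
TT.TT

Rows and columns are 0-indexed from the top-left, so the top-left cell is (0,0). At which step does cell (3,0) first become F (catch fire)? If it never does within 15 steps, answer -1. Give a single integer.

Step 1: cell (3,0)='T' (+2 fires, +2 burnt)
Step 2: cell (3,0)='T' (+6 fires, +2 burnt)
Step 3: cell (3,0)='F' (+6 fires, +6 burnt)
  -> target ignites at step 3
Step 4: cell (3,0)='.' (+4 fires, +6 burnt)
Step 5: cell (3,0)='.' (+1 fires, +4 burnt)
Step 6: cell (3,0)='.' (+1 fires, +1 burnt)
Step 7: cell (3,0)='.' (+0 fires, +1 burnt)
  fire out at step 7

3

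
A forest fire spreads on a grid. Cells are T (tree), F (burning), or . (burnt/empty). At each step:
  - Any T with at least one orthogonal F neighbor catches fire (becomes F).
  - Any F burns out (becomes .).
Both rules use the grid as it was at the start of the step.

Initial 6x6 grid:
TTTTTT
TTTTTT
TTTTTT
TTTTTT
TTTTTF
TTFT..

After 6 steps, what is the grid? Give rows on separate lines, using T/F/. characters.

Step 1: 5 trees catch fire, 2 burn out
  TTTTTT
  TTTTTT
  TTTTTT
  TTTTTF
  TTFTF.
  TF.F..
Step 2: 6 trees catch fire, 5 burn out
  TTTTTT
  TTTTTT
  TTTTTF
  TTFTF.
  TF.F..
  F.....
Step 3: 6 trees catch fire, 6 burn out
  TTTTTT
  TTTTTF
  TTFTF.
  TF.F..
  F.....
  ......
Step 4: 6 trees catch fire, 6 burn out
  TTTTTF
  TTFTF.
  TF.F..
  F.....
  ......
  ......
Step 5: 5 trees catch fire, 6 burn out
  TTFTF.
  TF.F..
  F.....
  ......
  ......
  ......
Step 6: 3 trees catch fire, 5 burn out
  TF.F..
  F.....
  ......
  ......
  ......
  ......

TF.F..
F.....
......
......
......
......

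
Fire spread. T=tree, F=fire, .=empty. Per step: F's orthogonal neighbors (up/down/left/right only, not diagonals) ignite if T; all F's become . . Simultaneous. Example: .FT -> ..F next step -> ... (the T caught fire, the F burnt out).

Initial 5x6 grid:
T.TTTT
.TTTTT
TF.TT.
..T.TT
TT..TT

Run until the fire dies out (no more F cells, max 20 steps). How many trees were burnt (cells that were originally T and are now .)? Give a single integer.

Answer: 16

Derivation:
Step 1: +2 fires, +1 burnt (F count now 2)
Step 2: +1 fires, +2 burnt (F count now 1)
Step 3: +2 fires, +1 burnt (F count now 2)
Step 4: +3 fires, +2 burnt (F count now 3)
Step 5: +3 fires, +3 burnt (F count now 3)
Step 6: +2 fires, +3 burnt (F count now 2)
Step 7: +2 fires, +2 burnt (F count now 2)
Step 8: +1 fires, +2 burnt (F count now 1)
Step 9: +0 fires, +1 burnt (F count now 0)
Fire out after step 9
Initially T: 20, now '.': 26
Total burnt (originally-T cells now '.'): 16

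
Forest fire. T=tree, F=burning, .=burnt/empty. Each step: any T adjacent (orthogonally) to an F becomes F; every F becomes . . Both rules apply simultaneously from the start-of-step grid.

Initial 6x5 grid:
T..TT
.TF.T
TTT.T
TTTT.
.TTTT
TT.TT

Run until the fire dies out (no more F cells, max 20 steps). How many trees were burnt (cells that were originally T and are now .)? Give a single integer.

Step 1: +2 fires, +1 burnt (F count now 2)
Step 2: +2 fires, +2 burnt (F count now 2)
Step 3: +4 fires, +2 burnt (F count now 4)
Step 4: +3 fires, +4 burnt (F count now 3)
Step 5: +3 fires, +3 burnt (F count now 3)
Step 6: +2 fires, +3 burnt (F count now 2)
Step 7: +0 fires, +2 burnt (F count now 0)
Fire out after step 7
Initially T: 21, now '.': 25
Total burnt (originally-T cells now '.'): 16

Answer: 16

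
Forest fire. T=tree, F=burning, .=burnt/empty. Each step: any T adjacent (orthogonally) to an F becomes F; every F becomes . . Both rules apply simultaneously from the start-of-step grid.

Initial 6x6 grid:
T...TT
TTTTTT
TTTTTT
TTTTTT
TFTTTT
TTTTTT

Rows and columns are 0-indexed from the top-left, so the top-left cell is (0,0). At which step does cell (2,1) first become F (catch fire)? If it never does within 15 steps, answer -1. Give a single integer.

Step 1: cell (2,1)='T' (+4 fires, +1 burnt)
Step 2: cell (2,1)='F' (+6 fires, +4 burnt)
  -> target ignites at step 2
Step 3: cell (2,1)='.' (+6 fires, +6 burnt)
Step 4: cell (2,1)='.' (+6 fires, +6 burnt)
Step 5: cell (2,1)='.' (+5 fires, +6 burnt)
Step 6: cell (2,1)='.' (+2 fires, +5 burnt)
Step 7: cell (2,1)='.' (+2 fires, +2 burnt)
Step 8: cell (2,1)='.' (+1 fires, +2 burnt)
Step 9: cell (2,1)='.' (+0 fires, +1 burnt)
  fire out at step 9

2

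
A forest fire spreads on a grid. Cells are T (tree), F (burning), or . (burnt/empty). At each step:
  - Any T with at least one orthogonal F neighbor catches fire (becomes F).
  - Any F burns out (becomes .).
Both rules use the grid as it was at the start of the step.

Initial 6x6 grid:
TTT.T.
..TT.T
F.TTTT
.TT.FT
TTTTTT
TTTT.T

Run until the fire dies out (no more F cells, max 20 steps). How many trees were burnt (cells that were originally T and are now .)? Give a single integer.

Step 1: +3 fires, +2 burnt (F count now 3)
Step 2: +4 fires, +3 burnt (F count now 4)
Step 3: +6 fires, +4 burnt (F count now 6)
Step 4: +4 fires, +6 burnt (F count now 4)
Step 5: +4 fires, +4 burnt (F count now 4)
Step 6: +2 fires, +4 burnt (F count now 2)
Step 7: +1 fires, +2 burnt (F count now 1)
Step 8: +0 fires, +1 burnt (F count now 0)
Fire out after step 8
Initially T: 25, now '.': 35
Total burnt (originally-T cells now '.'): 24

Answer: 24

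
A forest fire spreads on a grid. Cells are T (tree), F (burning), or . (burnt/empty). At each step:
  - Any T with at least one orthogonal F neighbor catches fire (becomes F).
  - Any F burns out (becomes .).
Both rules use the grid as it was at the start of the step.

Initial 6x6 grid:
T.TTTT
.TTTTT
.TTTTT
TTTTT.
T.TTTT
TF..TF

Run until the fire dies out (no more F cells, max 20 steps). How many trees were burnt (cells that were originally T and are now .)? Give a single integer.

Step 1: +3 fires, +2 burnt (F count now 3)
Step 2: +2 fires, +3 burnt (F count now 2)
Step 3: +3 fires, +2 burnt (F count now 3)
Step 4: +4 fires, +3 burnt (F count now 4)
Step 5: +5 fires, +4 burnt (F count now 5)
Step 6: +5 fires, +5 burnt (F count now 5)
Step 7: +3 fires, +5 burnt (F count now 3)
Step 8: +1 fires, +3 burnt (F count now 1)
Step 9: +0 fires, +1 burnt (F count now 0)
Fire out after step 9
Initially T: 27, now '.': 35
Total burnt (originally-T cells now '.'): 26

Answer: 26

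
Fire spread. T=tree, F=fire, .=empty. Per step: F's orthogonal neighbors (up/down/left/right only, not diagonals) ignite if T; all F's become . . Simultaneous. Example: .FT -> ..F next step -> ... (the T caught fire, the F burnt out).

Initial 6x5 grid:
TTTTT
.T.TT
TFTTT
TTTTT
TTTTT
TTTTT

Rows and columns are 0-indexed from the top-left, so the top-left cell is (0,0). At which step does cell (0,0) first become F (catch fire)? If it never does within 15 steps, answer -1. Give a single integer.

Step 1: cell (0,0)='T' (+4 fires, +1 burnt)
Step 2: cell (0,0)='T' (+5 fires, +4 burnt)
Step 3: cell (0,0)='F' (+8 fires, +5 burnt)
  -> target ignites at step 3
Step 4: cell (0,0)='.' (+6 fires, +8 burnt)
Step 5: cell (0,0)='.' (+3 fires, +6 burnt)
Step 6: cell (0,0)='.' (+1 fires, +3 burnt)
Step 7: cell (0,0)='.' (+0 fires, +1 burnt)
  fire out at step 7

3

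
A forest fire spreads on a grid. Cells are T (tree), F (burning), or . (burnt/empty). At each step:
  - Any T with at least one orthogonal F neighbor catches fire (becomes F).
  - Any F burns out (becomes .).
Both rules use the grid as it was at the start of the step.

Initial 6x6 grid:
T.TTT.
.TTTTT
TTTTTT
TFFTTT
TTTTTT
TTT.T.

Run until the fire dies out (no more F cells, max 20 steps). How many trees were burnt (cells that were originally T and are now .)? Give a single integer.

Step 1: +6 fires, +2 burnt (F count now 6)
Step 2: +9 fires, +6 burnt (F count now 9)
Step 3: +6 fires, +9 burnt (F count now 6)
Step 4: +5 fires, +6 burnt (F count now 5)
Step 5: +2 fires, +5 burnt (F count now 2)
Step 6: +0 fires, +2 burnt (F count now 0)
Fire out after step 6
Initially T: 29, now '.': 35
Total burnt (originally-T cells now '.'): 28

Answer: 28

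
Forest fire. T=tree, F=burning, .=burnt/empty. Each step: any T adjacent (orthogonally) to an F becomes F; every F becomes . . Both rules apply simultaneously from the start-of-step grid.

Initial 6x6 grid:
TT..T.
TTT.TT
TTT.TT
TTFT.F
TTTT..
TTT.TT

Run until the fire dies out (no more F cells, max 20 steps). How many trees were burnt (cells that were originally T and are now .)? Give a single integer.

Step 1: +5 fires, +2 burnt (F count now 5)
Step 2: +8 fires, +5 burnt (F count now 8)
Step 3: +5 fires, +8 burnt (F count now 5)
Step 4: +4 fires, +5 burnt (F count now 4)
Step 5: +1 fires, +4 burnt (F count now 1)
Step 6: +0 fires, +1 burnt (F count now 0)
Fire out after step 6
Initially T: 25, now '.': 34
Total burnt (originally-T cells now '.'): 23

Answer: 23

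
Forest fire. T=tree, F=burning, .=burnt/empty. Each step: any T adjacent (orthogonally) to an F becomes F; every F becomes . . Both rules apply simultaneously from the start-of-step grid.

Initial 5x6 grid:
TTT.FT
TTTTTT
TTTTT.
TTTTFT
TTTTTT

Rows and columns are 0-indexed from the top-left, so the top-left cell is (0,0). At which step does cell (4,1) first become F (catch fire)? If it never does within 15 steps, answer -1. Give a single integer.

Step 1: cell (4,1)='T' (+6 fires, +2 burnt)
Step 2: cell (4,1)='T' (+6 fires, +6 burnt)
Step 3: cell (4,1)='T' (+4 fires, +6 burnt)
Step 4: cell (4,1)='F' (+5 fires, +4 burnt)
  -> target ignites at step 4
Step 5: cell (4,1)='.' (+4 fires, +5 burnt)
Step 6: cell (4,1)='.' (+1 fires, +4 burnt)
Step 7: cell (4,1)='.' (+0 fires, +1 burnt)
  fire out at step 7

4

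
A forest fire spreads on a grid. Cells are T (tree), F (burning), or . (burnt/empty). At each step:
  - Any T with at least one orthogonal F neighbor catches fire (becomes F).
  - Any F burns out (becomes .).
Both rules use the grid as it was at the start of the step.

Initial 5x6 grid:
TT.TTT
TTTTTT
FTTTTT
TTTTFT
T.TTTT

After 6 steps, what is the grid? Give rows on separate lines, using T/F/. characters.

Step 1: 7 trees catch fire, 2 burn out
  TT.TTT
  FTTTTT
  .FTTFT
  FTTF.F
  T.TTFT
Step 2: 11 trees catch fire, 7 burn out
  FT.TTT
  .FTTFT
  ..FF.F
  .FF...
  F.TF.F
Step 3: 6 trees catch fire, 11 burn out
  .F.TFT
  ..FF.F
  ......
  ......
  ..F...
Step 4: 2 trees catch fire, 6 burn out
  ...F.F
  ......
  ......
  ......
  ......
Step 5: 0 trees catch fire, 2 burn out
  ......
  ......
  ......
  ......
  ......
Step 6: 0 trees catch fire, 0 burn out
  ......
  ......
  ......
  ......
  ......

......
......
......
......
......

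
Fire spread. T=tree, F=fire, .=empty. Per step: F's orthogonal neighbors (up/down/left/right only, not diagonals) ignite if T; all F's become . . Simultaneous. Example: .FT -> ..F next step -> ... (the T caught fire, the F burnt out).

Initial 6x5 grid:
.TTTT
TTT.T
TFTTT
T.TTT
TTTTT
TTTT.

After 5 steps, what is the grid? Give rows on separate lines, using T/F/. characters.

Step 1: 3 trees catch fire, 1 burn out
  .TTTT
  TFT.T
  F.FTT
  T.TTT
  TTTTT
  TTTT.
Step 2: 6 trees catch fire, 3 burn out
  .FTTT
  F.F.T
  ...FT
  F.FTT
  TTTTT
  TTTT.
Step 3: 5 trees catch fire, 6 burn out
  ..FTT
  ....T
  ....F
  ...FT
  FTFTT
  TTTT.
Step 4: 7 trees catch fire, 5 burn out
  ...FT
  ....F
  .....
  ....F
  .F.FT
  FTFT.
Step 5: 4 trees catch fire, 7 burn out
  ....F
  .....
  .....
  .....
  ....F
  .F.F.

....F
.....
.....
.....
....F
.F.F.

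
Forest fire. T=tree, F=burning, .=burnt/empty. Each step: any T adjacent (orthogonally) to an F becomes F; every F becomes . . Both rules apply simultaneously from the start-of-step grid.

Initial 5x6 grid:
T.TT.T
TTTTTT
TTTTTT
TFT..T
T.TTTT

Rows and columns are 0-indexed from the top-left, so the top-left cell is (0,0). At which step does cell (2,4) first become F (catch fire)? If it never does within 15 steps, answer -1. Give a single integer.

Step 1: cell (2,4)='T' (+3 fires, +1 burnt)
Step 2: cell (2,4)='T' (+5 fires, +3 burnt)
Step 3: cell (2,4)='T' (+4 fires, +5 burnt)
Step 4: cell (2,4)='F' (+5 fires, +4 burnt)
  -> target ignites at step 4
Step 5: cell (2,4)='.' (+4 fires, +5 burnt)
Step 6: cell (2,4)='.' (+2 fires, +4 burnt)
Step 7: cell (2,4)='.' (+1 fires, +2 burnt)
Step 8: cell (2,4)='.' (+0 fires, +1 burnt)
  fire out at step 8

4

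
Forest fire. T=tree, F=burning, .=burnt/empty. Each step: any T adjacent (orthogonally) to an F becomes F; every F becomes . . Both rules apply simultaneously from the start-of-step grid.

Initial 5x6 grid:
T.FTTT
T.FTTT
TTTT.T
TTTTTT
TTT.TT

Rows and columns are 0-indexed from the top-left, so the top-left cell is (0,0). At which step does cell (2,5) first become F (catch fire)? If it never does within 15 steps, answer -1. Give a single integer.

Step 1: cell (2,5)='T' (+3 fires, +2 burnt)
Step 2: cell (2,5)='T' (+5 fires, +3 burnt)
Step 3: cell (2,5)='T' (+6 fires, +5 burnt)
Step 4: cell (2,5)='F' (+5 fires, +6 burnt)
  -> target ignites at step 4
Step 5: cell (2,5)='.' (+4 fires, +5 burnt)
Step 6: cell (2,5)='.' (+1 fires, +4 burnt)
Step 7: cell (2,5)='.' (+0 fires, +1 burnt)
  fire out at step 7

4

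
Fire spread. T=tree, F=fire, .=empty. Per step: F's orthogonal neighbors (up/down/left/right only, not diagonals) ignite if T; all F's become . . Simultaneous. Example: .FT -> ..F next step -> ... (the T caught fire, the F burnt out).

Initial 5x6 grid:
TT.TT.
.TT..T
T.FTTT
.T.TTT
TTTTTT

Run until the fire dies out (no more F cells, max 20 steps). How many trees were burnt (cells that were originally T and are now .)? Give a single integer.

Answer: 18

Derivation:
Step 1: +2 fires, +1 burnt (F count now 2)
Step 2: +3 fires, +2 burnt (F count now 3)
Step 3: +4 fires, +3 burnt (F count now 4)
Step 4: +5 fires, +4 burnt (F count now 5)
Step 5: +2 fires, +5 burnt (F count now 2)
Step 6: +2 fires, +2 burnt (F count now 2)
Step 7: +0 fires, +2 burnt (F count now 0)
Fire out after step 7
Initially T: 21, now '.': 27
Total burnt (originally-T cells now '.'): 18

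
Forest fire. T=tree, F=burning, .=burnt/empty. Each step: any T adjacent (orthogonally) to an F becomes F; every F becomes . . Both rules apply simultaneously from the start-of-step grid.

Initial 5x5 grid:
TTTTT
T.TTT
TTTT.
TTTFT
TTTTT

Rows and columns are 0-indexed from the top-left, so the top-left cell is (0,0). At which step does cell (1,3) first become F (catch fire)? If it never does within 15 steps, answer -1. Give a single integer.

Step 1: cell (1,3)='T' (+4 fires, +1 burnt)
Step 2: cell (1,3)='F' (+5 fires, +4 burnt)
  -> target ignites at step 2
Step 3: cell (1,3)='.' (+6 fires, +5 burnt)
Step 4: cell (1,3)='.' (+4 fires, +6 burnt)
Step 5: cell (1,3)='.' (+2 fires, +4 burnt)
Step 6: cell (1,3)='.' (+1 fires, +2 burnt)
Step 7: cell (1,3)='.' (+0 fires, +1 burnt)
  fire out at step 7

2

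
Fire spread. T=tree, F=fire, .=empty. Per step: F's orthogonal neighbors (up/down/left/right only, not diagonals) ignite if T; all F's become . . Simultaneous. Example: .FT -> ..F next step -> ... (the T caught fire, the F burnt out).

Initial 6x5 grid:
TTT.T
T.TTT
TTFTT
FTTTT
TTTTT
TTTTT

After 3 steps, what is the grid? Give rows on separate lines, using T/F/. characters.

Step 1: 7 trees catch fire, 2 burn out
  TTT.T
  T.FTT
  FF.FT
  .FFTT
  FTTTT
  TTTTT
Step 2: 8 trees catch fire, 7 burn out
  TTF.T
  F..FT
  ....F
  ...FT
  .FFTT
  FTTTT
Step 3: 7 trees catch fire, 8 burn out
  FF..T
  ....F
  .....
  ....F
  ...FT
  .FFTT

FF..T
....F
.....
....F
...FT
.FFTT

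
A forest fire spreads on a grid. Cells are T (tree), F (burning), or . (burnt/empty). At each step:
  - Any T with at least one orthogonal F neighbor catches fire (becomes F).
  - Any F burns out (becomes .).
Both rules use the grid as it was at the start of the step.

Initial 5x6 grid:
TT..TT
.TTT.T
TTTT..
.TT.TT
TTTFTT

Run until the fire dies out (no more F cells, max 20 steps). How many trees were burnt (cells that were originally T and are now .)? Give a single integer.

Step 1: +2 fires, +1 burnt (F count now 2)
Step 2: +4 fires, +2 burnt (F count now 4)
Step 3: +4 fires, +4 burnt (F count now 4)
Step 4: +3 fires, +4 burnt (F count now 3)
Step 5: +3 fires, +3 burnt (F count now 3)
Step 6: +1 fires, +3 burnt (F count now 1)
Step 7: +1 fires, +1 burnt (F count now 1)
Step 8: +0 fires, +1 burnt (F count now 0)
Fire out after step 8
Initially T: 21, now '.': 27
Total burnt (originally-T cells now '.'): 18

Answer: 18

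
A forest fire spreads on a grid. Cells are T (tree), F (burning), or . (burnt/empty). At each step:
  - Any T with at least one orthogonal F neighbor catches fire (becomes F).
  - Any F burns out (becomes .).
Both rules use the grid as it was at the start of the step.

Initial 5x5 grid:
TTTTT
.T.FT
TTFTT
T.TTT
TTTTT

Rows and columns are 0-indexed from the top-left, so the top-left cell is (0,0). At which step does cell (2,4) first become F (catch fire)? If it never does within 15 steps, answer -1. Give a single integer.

Step 1: cell (2,4)='T' (+5 fires, +2 burnt)
Step 2: cell (2,4)='F' (+7 fires, +5 burnt)
  -> target ignites at step 2
Step 3: cell (2,4)='.' (+5 fires, +7 burnt)
Step 4: cell (2,4)='.' (+3 fires, +5 burnt)
Step 5: cell (2,4)='.' (+0 fires, +3 burnt)
  fire out at step 5

2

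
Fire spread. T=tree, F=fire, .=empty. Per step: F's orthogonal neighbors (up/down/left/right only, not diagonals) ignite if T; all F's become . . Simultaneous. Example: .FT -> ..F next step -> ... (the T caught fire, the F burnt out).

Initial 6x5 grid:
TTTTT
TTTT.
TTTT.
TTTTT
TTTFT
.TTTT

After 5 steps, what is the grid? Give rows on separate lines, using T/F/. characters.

Step 1: 4 trees catch fire, 1 burn out
  TTTTT
  TTTT.
  TTTT.
  TTTFT
  TTF.F
  .TTFT
Step 2: 6 trees catch fire, 4 burn out
  TTTTT
  TTTT.
  TTTF.
  TTF.F
  TF...
  .TF.F
Step 3: 5 trees catch fire, 6 burn out
  TTTTT
  TTTF.
  TTF..
  TF...
  F....
  .F...
Step 4: 4 trees catch fire, 5 burn out
  TTTFT
  TTF..
  TF...
  F....
  .....
  .....
Step 5: 4 trees catch fire, 4 burn out
  TTF.F
  TF...
  F....
  .....
  .....
  .....

TTF.F
TF...
F....
.....
.....
.....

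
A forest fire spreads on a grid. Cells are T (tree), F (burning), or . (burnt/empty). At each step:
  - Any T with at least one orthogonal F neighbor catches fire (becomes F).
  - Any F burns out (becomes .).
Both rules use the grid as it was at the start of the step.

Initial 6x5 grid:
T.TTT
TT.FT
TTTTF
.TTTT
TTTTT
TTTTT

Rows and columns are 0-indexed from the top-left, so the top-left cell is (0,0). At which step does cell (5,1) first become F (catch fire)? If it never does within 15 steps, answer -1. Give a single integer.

Step 1: cell (5,1)='T' (+4 fires, +2 burnt)
Step 2: cell (5,1)='T' (+5 fires, +4 burnt)
Step 3: cell (5,1)='T' (+4 fires, +5 burnt)
Step 4: cell (5,1)='T' (+5 fires, +4 burnt)
Step 5: cell (5,1)='T' (+3 fires, +5 burnt)
Step 6: cell (5,1)='F' (+3 fires, +3 burnt)
  -> target ignites at step 6
Step 7: cell (5,1)='.' (+1 fires, +3 burnt)
Step 8: cell (5,1)='.' (+0 fires, +1 burnt)
  fire out at step 8

6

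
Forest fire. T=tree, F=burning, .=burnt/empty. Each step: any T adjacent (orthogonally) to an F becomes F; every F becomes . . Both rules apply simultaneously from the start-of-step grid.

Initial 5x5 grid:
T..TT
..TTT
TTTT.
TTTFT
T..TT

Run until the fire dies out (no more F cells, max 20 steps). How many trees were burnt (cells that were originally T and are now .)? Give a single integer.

Step 1: +4 fires, +1 burnt (F count now 4)
Step 2: +4 fires, +4 burnt (F count now 4)
Step 3: +5 fires, +4 burnt (F count now 5)
Step 4: +3 fires, +5 burnt (F count now 3)
Step 5: +0 fires, +3 burnt (F count now 0)
Fire out after step 5
Initially T: 17, now '.': 24
Total burnt (originally-T cells now '.'): 16

Answer: 16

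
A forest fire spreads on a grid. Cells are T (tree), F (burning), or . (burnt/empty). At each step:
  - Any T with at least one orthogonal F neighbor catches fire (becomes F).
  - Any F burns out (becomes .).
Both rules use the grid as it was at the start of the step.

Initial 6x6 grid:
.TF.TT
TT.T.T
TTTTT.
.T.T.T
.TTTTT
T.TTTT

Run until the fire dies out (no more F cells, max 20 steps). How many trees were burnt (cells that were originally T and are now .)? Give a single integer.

Step 1: +1 fires, +1 burnt (F count now 1)
Step 2: +1 fires, +1 burnt (F count now 1)
Step 3: +2 fires, +1 burnt (F count now 2)
Step 4: +3 fires, +2 burnt (F count now 3)
Step 5: +2 fires, +3 burnt (F count now 2)
Step 6: +4 fires, +2 burnt (F count now 4)
Step 7: +2 fires, +4 burnt (F count now 2)
Step 8: +2 fires, +2 burnt (F count now 2)
Step 9: +2 fires, +2 burnt (F count now 2)
Step 10: +2 fires, +2 burnt (F count now 2)
Step 11: +0 fires, +2 burnt (F count now 0)
Fire out after step 11
Initially T: 25, now '.': 32
Total burnt (originally-T cells now '.'): 21

Answer: 21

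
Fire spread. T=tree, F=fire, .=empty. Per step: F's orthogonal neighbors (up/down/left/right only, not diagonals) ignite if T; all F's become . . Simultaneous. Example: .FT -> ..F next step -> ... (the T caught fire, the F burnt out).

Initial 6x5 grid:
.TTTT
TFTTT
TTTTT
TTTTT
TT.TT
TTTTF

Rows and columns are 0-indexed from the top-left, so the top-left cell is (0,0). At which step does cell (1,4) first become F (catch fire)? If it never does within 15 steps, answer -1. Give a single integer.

Step 1: cell (1,4)='T' (+6 fires, +2 burnt)
Step 2: cell (1,4)='T' (+8 fires, +6 burnt)
Step 3: cell (1,4)='F' (+9 fires, +8 burnt)
  -> target ignites at step 3
Step 4: cell (1,4)='.' (+3 fires, +9 burnt)
Step 5: cell (1,4)='.' (+0 fires, +3 burnt)
  fire out at step 5

3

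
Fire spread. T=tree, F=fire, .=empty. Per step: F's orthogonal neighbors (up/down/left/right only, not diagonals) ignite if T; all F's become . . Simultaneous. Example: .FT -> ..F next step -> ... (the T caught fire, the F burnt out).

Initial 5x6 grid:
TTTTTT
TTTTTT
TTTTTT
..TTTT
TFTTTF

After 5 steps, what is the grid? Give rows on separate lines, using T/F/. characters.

Step 1: 4 trees catch fire, 2 burn out
  TTTTTT
  TTTTTT
  TTTTTT
  ..TTTF
  F.FTF.
Step 2: 4 trees catch fire, 4 burn out
  TTTTTT
  TTTTTT
  TTTTTF
  ..FTF.
  ...F..
Step 3: 4 trees catch fire, 4 burn out
  TTTTTT
  TTTTTF
  TTFTF.
  ...F..
  ......
Step 4: 5 trees catch fire, 4 burn out
  TTTTTF
  TTFTF.
  TF.F..
  ......
  ......
Step 5: 5 trees catch fire, 5 burn out
  TTFTF.
  TF.F..
  F.....
  ......
  ......

TTFTF.
TF.F..
F.....
......
......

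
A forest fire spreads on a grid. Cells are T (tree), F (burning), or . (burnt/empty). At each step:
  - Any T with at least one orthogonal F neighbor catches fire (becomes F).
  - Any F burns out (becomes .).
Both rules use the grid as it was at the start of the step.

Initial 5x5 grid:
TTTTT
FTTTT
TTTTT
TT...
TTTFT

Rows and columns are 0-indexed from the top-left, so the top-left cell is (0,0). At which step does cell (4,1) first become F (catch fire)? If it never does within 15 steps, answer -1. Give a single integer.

Step 1: cell (4,1)='T' (+5 fires, +2 burnt)
Step 2: cell (4,1)='F' (+5 fires, +5 burnt)
  -> target ignites at step 2
Step 3: cell (4,1)='.' (+5 fires, +5 burnt)
Step 4: cell (4,1)='.' (+3 fires, +5 burnt)
Step 5: cell (4,1)='.' (+2 fires, +3 burnt)
Step 6: cell (4,1)='.' (+0 fires, +2 burnt)
  fire out at step 6

2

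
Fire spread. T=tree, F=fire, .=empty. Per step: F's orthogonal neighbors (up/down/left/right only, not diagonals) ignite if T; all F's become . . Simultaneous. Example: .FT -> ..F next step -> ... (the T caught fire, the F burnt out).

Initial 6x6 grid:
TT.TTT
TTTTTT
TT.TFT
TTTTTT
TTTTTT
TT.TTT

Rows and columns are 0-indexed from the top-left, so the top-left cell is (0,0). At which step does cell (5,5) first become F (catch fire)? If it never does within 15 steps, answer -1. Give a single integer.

Step 1: cell (5,5)='T' (+4 fires, +1 burnt)
Step 2: cell (5,5)='T' (+6 fires, +4 burnt)
Step 3: cell (5,5)='T' (+7 fires, +6 burnt)
Step 4: cell (5,5)='F' (+5 fires, +7 burnt)
  -> target ignites at step 4
Step 5: cell (5,5)='.' (+5 fires, +5 burnt)
Step 6: cell (5,5)='.' (+4 fires, +5 burnt)
Step 7: cell (5,5)='.' (+1 fires, +4 burnt)
Step 8: cell (5,5)='.' (+0 fires, +1 burnt)
  fire out at step 8

4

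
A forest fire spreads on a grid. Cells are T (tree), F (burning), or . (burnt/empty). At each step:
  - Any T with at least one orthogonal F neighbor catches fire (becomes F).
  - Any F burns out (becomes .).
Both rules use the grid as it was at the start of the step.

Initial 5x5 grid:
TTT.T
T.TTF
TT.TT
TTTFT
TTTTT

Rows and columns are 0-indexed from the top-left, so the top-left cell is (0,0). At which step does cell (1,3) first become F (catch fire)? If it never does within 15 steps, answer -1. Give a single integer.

Step 1: cell (1,3)='F' (+7 fires, +2 burnt)
  -> target ignites at step 1
Step 2: cell (1,3)='.' (+4 fires, +7 burnt)
Step 3: cell (1,3)='.' (+4 fires, +4 burnt)
Step 4: cell (1,3)='.' (+3 fires, +4 burnt)
Step 5: cell (1,3)='.' (+2 fires, +3 burnt)
Step 6: cell (1,3)='.' (+0 fires, +2 burnt)
  fire out at step 6

1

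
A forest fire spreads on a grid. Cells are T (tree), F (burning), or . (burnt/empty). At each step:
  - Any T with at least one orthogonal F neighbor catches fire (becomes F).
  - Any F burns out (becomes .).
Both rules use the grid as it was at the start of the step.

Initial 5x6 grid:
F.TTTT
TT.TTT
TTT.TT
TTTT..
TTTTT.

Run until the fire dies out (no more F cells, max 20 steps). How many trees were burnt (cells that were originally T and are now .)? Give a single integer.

Answer: 14

Derivation:
Step 1: +1 fires, +1 burnt (F count now 1)
Step 2: +2 fires, +1 burnt (F count now 2)
Step 3: +2 fires, +2 burnt (F count now 2)
Step 4: +3 fires, +2 burnt (F count now 3)
Step 5: +2 fires, +3 burnt (F count now 2)
Step 6: +2 fires, +2 burnt (F count now 2)
Step 7: +1 fires, +2 burnt (F count now 1)
Step 8: +1 fires, +1 burnt (F count now 1)
Step 9: +0 fires, +1 burnt (F count now 0)
Fire out after step 9
Initially T: 23, now '.': 21
Total burnt (originally-T cells now '.'): 14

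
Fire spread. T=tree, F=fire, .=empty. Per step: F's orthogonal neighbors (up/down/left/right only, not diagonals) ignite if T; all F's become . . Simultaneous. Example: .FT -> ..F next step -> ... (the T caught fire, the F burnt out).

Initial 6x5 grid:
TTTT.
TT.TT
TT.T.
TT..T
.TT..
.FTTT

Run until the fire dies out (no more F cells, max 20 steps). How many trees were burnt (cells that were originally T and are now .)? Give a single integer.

Step 1: +2 fires, +1 burnt (F count now 2)
Step 2: +3 fires, +2 burnt (F count now 3)
Step 3: +3 fires, +3 burnt (F count now 3)
Step 4: +2 fires, +3 burnt (F count now 2)
Step 5: +2 fires, +2 burnt (F count now 2)
Step 6: +2 fires, +2 burnt (F count now 2)
Step 7: +1 fires, +2 burnt (F count now 1)
Step 8: +1 fires, +1 burnt (F count now 1)
Step 9: +2 fires, +1 burnt (F count now 2)
Step 10: +0 fires, +2 burnt (F count now 0)
Fire out after step 10
Initially T: 19, now '.': 29
Total burnt (originally-T cells now '.'): 18

Answer: 18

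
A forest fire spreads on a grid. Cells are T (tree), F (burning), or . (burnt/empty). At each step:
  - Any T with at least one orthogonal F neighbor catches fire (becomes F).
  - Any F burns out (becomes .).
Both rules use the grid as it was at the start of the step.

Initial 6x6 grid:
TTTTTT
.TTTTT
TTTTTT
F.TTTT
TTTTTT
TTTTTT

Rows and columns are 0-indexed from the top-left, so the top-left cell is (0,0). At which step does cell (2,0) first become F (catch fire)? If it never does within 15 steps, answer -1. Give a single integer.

Step 1: cell (2,0)='F' (+2 fires, +1 burnt)
  -> target ignites at step 1
Step 2: cell (2,0)='.' (+3 fires, +2 burnt)
Step 3: cell (2,0)='.' (+4 fires, +3 burnt)
Step 4: cell (2,0)='.' (+6 fires, +4 burnt)
Step 5: cell (2,0)='.' (+7 fires, +6 burnt)
Step 6: cell (2,0)='.' (+6 fires, +7 burnt)
Step 7: cell (2,0)='.' (+4 fires, +6 burnt)
Step 8: cell (2,0)='.' (+1 fires, +4 burnt)
Step 9: cell (2,0)='.' (+0 fires, +1 burnt)
  fire out at step 9

1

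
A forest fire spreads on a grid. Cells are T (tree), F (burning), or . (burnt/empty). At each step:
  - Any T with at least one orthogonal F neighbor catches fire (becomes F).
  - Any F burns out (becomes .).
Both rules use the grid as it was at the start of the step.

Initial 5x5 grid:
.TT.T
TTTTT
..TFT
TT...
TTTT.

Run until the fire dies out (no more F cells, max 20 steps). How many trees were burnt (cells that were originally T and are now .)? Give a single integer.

Answer: 10

Derivation:
Step 1: +3 fires, +1 burnt (F count now 3)
Step 2: +2 fires, +3 burnt (F count now 2)
Step 3: +3 fires, +2 burnt (F count now 3)
Step 4: +2 fires, +3 burnt (F count now 2)
Step 5: +0 fires, +2 burnt (F count now 0)
Fire out after step 5
Initially T: 16, now '.': 19
Total burnt (originally-T cells now '.'): 10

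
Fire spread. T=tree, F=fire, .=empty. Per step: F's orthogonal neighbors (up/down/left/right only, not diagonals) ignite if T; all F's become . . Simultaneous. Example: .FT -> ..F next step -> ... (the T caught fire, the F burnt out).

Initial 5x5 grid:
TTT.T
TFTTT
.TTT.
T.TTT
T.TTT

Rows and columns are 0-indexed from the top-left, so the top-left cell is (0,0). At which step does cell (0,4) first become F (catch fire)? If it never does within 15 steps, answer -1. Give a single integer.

Step 1: cell (0,4)='T' (+4 fires, +1 burnt)
Step 2: cell (0,4)='T' (+4 fires, +4 burnt)
Step 3: cell (0,4)='T' (+3 fires, +4 burnt)
Step 4: cell (0,4)='F' (+3 fires, +3 burnt)
  -> target ignites at step 4
Step 5: cell (0,4)='.' (+2 fires, +3 burnt)
Step 6: cell (0,4)='.' (+1 fires, +2 burnt)
Step 7: cell (0,4)='.' (+0 fires, +1 burnt)
  fire out at step 7

4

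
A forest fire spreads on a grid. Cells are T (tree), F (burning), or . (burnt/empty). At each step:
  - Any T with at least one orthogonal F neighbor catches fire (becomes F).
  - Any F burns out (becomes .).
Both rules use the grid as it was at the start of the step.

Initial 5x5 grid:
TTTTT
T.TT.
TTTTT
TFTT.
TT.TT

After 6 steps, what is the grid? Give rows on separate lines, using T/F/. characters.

Step 1: 4 trees catch fire, 1 burn out
  TTTTT
  T.TT.
  TFTTT
  F.FT.
  TF.TT
Step 2: 4 trees catch fire, 4 burn out
  TTTTT
  T.TT.
  F.FTT
  ...F.
  F..TT
Step 3: 4 trees catch fire, 4 burn out
  TTTTT
  F.FT.
  ...FT
  .....
  ...FT
Step 4: 5 trees catch fire, 4 burn out
  FTFTT
  ...F.
  ....F
  .....
  ....F
Step 5: 2 trees catch fire, 5 burn out
  .F.FT
  .....
  .....
  .....
  .....
Step 6: 1 trees catch fire, 2 burn out
  ....F
  .....
  .....
  .....
  .....

....F
.....
.....
.....
.....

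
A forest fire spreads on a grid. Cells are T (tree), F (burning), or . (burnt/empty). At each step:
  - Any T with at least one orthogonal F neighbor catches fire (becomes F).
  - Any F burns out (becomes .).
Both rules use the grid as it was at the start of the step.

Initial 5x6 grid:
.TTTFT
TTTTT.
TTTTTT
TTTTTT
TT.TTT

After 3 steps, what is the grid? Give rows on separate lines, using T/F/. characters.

Step 1: 3 trees catch fire, 1 burn out
  .TTF.F
  TTTTF.
  TTTTTT
  TTTTTT
  TT.TTT
Step 2: 3 trees catch fire, 3 burn out
  .TF...
  TTTF..
  TTTTFT
  TTTTTT
  TT.TTT
Step 3: 5 trees catch fire, 3 burn out
  .F....
  TTF...
  TTTF.F
  TTTTFT
  TT.TTT

.F....
TTF...
TTTF.F
TTTTFT
TT.TTT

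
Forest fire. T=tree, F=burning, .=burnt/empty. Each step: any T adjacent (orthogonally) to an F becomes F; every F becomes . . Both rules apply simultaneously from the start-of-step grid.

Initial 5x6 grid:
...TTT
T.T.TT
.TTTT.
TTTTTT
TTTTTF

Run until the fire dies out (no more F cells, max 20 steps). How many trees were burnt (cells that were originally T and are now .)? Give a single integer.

Step 1: +2 fires, +1 burnt (F count now 2)
Step 2: +2 fires, +2 burnt (F count now 2)
Step 3: +3 fires, +2 burnt (F count now 3)
Step 4: +4 fires, +3 burnt (F count now 4)
Step 5: +5 fires, +4 burnt (F count now 5)
Step 6: +5 fires, +5 burnt (F count now 5)
Step 7: +0 fires, +5 burnt (F count now 0)
Fire out after step 7
Initially T: 22, now '.': 29
Total burnt (originally-T cells now '.'): 21

Answer: 21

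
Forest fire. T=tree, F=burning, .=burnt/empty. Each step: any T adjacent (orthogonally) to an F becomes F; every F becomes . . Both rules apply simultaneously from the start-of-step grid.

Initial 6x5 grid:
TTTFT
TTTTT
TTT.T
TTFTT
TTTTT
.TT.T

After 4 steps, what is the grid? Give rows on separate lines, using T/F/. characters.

Step 1: 7 trees catch fire, 2 burn out
  TTF.F
  TTTFT
  TTF.T
  TF.FT
  TTFTT
  .TT.T
Step 2: 9 trees catch fire, 7 burn out
  TF...
  TTF.F
  TF..T
  F...F
  TF.FT
  .TF.T
Step 3: 7 trees catch fire, 9 burn out
  F....
  TF...
  F...F
  .....
  F...F
  .F..T
Step 4: 2 trees catch fire, 7 burn out
  .....
  F....
  .....
  .....
  .....
  ....F

.....
F....
.....
.....
.....
....F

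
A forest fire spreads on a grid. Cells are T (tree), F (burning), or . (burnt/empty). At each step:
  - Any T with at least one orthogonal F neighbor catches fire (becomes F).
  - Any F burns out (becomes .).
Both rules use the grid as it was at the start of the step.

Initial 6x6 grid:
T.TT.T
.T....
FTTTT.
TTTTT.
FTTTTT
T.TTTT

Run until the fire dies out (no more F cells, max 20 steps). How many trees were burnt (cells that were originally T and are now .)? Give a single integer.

Step 1: +4 fires, +2 burnt (F count now 4)
Step 2: +4 fires, +4 burnt (F count now 4)
Step 3: +4 fires, +4 burnt (F count now 4)
Step 4: +4 fires, +4 burnt (F count now 4)
Step 5: +3 fires, +4 burnt (F count now 3)
Step 6: +1 fires, +3 burnt (F count now 1)
Step 7: +0 fires, +1 burnt (F count now 0)
Fire out after step 7
Initially T: 24, now '.': 32
Total burnt (originally-T cells now '.'): 20

Answer: 20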